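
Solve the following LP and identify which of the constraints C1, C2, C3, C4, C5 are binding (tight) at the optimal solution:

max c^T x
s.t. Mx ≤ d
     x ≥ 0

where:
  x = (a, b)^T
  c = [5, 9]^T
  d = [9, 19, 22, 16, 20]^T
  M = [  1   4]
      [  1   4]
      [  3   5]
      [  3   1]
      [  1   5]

At a = 5, b = 1, compute slack b - a·x for each constraint:
  C1: 9 − 9 = 0  (binding)
  C2: 19 − 9 = 10  (slack)
  C3: 22 − 20 = 2  (slack)
  C4: 16 − 16 = 0  (binding)
  C5: 20 − 10 = 10  (slack)

Optimal: a = 5, b = 1
Binding: C1, C4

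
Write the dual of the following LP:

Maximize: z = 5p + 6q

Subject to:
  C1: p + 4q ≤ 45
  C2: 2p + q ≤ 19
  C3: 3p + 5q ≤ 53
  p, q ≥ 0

Primal max cᵀx s.t. Ax ≤ b, x ≥ 0  →  Dual min bᵀy s.t. Aᵀy ≥ c, y ≥ 0.

Minimize: z = 45y1 + 19y2 + 53y3

Subject to:
  y1 + 2y2 + 3y3 ≥ 5
  4y1 + y2 + 5y3 ≥ 6
  y1, y2, y3 ≥ 0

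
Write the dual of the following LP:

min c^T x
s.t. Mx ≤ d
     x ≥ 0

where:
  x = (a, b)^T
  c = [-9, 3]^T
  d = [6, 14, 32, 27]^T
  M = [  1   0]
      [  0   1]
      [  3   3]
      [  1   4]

Primal min cᵀx s.t. Ax ≤ b, x ≥ 0  →  Dual max −bᵀy s.t. Aᵀy ≥ −c, y ≥ 0.

Maximize: z = -6y1 - 14y2 - 32y3 - 27y4

Subject to:
  y1 + 3y3 + y4 ≥ 9
  y2 + 3y3 + 4y4 ≥ -3
  y1, y2, y3, y4 ≥ 0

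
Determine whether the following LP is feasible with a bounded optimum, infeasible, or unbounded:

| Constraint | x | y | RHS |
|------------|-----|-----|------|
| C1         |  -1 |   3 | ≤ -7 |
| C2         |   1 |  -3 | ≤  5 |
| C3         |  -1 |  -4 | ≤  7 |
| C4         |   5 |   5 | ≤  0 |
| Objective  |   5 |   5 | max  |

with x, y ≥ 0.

Infeasible (no feasible solution exists)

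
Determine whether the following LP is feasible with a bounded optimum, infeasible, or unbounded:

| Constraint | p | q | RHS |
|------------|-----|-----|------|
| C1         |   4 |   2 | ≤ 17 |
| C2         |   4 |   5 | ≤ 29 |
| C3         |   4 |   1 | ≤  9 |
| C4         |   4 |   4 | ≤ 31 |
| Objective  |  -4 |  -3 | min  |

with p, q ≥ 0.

Feasible with a bounded optimal solution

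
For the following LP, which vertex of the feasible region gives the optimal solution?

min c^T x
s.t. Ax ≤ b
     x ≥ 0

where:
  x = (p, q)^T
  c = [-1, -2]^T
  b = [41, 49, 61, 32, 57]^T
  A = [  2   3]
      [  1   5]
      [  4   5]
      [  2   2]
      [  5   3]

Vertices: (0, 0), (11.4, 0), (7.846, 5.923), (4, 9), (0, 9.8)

Evaluate the objective at each vertex of the feasible region:
  z(0, 0) = 0
  z(11.4, 0) = -11.4
  z(7.846, 5.923) = -19.69
  z(4, 9) = -22  ←
  z(0, 9.8) = -19.6
The minimum is at p = 4, q = 9.

(4, 9)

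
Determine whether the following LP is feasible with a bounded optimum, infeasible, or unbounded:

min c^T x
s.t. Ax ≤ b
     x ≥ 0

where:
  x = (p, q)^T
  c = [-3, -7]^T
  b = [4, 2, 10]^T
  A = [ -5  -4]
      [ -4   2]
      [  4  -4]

Unbounded (objective can decrease without bound)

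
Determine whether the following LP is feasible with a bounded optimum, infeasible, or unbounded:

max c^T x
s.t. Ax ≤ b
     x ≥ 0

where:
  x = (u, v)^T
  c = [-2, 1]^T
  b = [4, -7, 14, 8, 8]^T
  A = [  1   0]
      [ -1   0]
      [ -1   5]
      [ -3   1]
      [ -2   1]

Infeasible (no feasible solution exists)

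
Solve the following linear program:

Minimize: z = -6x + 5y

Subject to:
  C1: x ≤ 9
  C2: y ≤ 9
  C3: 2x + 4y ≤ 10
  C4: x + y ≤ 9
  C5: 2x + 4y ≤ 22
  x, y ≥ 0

Evaluate the objective at each vertex of the feasible region:
  z(0, 0) = 0
  z(5, 0) = -30  ←
  z(0, 2.5) = 12.5
The minimum is at x = 5, y = 0.

x = 5, y = 0, z = -30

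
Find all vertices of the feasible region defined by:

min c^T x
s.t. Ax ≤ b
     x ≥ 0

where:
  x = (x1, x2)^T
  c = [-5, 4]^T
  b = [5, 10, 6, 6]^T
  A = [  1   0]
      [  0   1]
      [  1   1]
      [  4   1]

(0, 0), (1.5, 0), (0, 6)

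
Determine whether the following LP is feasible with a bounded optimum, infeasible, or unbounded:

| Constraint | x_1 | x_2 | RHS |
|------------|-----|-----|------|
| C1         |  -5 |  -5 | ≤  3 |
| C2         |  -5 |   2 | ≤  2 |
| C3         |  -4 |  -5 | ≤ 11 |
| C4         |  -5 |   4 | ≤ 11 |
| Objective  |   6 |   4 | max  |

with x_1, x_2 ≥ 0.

Unbounded (objective can increase without bound)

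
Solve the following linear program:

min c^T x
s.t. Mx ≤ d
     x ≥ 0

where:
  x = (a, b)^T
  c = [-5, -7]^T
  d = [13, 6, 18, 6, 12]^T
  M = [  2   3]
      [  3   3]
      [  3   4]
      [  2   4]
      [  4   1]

Evaluate the objective at each vertex of the feasible region:
  z(0, 0) = 0
  z(2, 0) = -10
  z(1, 1) = -12  ←
  z(0, 1.5) = -10.5
The minimum is at a = 1, b = 1.

a = 1, b = 1, z = -12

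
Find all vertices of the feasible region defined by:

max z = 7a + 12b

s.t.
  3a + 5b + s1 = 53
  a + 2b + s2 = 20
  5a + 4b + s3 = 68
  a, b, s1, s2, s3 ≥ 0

(0, 0), (13.6, 0), (9.846, 4.692), (6, 7), (0, 10)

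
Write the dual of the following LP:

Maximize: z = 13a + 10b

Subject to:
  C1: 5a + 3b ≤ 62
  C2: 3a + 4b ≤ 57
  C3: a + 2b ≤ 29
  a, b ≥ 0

Primal max cᵀx s.t. Ax ≤ b, x ≥ 0  →  Dual min bᵀy s.t. Aᵀy ≥ c, y ≥ 0.

Minimize: z = 62y1 + 57y2 + 29y3

Subject to:
  5y1 + 3y2 + y3 ≥ 13
  3y1 + 4y2 + 2y3 ≥ 10
  y1, y2, y3 ≥ 0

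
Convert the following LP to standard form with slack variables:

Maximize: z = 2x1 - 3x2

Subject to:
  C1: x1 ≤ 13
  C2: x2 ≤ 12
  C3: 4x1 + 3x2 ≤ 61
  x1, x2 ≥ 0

max z = 2x1 - 3x2

s.t.
  x1 + s1 = 13
  x2 + s2 = 12
  4x1 + 3x2 + s3 = 61
  x1, x2, s1, s2, s3 ≥ 0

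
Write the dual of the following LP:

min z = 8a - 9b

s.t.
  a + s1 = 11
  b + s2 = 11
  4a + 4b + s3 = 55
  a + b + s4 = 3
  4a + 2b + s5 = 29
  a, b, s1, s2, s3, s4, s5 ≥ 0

Primal min cᵀx s.t. Ax ≤ b, x ≥ 0  →  Dual max −bᵀy s.t. Aᵀy ≥ −c, y ≥ 0.

Maximize: z = -11y1 - 11y2 - 55y3 - 3y4 - 29y5

Subject to:
  y1 + 4y3 + y4 + 4y5 ≥ -8
  y2 + 4y3 + y4 + 2y5 ≥ 9
  y1, y2, y3, y4, y5 ≥ 0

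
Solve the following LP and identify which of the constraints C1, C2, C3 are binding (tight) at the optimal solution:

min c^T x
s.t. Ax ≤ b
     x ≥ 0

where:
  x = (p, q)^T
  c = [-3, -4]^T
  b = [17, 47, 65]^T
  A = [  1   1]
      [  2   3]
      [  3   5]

At p = 10, q = 7, compute slack b - a·x for each constraint:
  C1: 17 − 17 = 0  (binding)
  C2: 47 − 41 = 6  (slack)
  C3: 65 − 65 = 0  (binding)

Optimal: p = 10, q = 7
Binding: C1, C3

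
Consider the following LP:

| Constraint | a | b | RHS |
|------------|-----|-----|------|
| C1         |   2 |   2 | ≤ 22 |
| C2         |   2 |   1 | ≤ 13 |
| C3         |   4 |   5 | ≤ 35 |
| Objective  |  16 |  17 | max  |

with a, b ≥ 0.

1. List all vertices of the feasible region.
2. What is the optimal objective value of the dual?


1. (0, 0), (6.5, 0), (5, 3), (0, 7)
2. 131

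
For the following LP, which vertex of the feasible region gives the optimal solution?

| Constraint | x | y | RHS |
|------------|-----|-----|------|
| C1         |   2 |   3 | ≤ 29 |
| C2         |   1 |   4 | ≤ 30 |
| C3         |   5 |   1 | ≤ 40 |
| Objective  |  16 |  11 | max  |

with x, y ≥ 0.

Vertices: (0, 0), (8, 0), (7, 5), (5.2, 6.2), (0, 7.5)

Evaluate the objective at each vertex of the feasible region:
  z(0, 0) = 0
  z(8, 0) = 128
  z(7, 5) = 167  ←
  z(5.2, 6.2) = 151.4
  z(0, 7.5) = 82.5
The maximum is at x = 7, y = 5.

(7, 5)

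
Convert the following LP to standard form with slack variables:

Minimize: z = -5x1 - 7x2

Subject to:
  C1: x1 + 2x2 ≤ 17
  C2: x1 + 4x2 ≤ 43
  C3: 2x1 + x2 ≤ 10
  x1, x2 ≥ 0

min z = -5x1 - 7x2

s.t.
  x1 + 2x2 + s1 = 17
  x1 + 4x2 + s2 = 43
  2x1 + x2 + s3 = 10
  x1, x2, s1, s2, s3 ≥ 0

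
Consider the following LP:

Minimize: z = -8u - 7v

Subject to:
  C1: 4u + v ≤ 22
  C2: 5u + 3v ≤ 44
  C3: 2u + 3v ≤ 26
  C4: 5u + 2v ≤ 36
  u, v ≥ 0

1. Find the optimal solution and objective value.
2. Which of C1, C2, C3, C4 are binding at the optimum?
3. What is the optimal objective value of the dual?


1. u = 4, v = 6, z = -74
2. C1, C3
3. -74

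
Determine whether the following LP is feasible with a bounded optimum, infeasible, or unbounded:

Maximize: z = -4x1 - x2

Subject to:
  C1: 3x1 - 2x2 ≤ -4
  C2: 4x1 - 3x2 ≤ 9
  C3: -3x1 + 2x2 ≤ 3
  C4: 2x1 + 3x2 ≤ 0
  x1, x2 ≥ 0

Infeasible (no feasible solution exists)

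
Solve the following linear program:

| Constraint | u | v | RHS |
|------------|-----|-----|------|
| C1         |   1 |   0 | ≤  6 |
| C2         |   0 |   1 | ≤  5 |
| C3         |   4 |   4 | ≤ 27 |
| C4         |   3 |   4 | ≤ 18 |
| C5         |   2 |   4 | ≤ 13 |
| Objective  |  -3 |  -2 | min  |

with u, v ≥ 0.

Evaluate the objective at each vertex of the feasible region:
  z(0, 0) = 0
  z(6, 0) = -18  ←
  z(5, 0.75) = -16.5
  z(0, 3.25) = -6.5
The minimum is at u = 6, v = 0.

u = 6, v = 0, z = -18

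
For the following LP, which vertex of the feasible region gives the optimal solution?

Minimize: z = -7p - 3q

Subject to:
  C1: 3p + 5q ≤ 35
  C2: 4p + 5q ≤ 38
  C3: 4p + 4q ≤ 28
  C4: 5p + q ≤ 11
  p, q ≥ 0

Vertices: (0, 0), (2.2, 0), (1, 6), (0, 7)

Evaluate the objective at each vertex of the feasible region:
  z(0, 0) = 0
  z(2.2, 0) = -15.4
  z(1, 6) = -25  ←
  z(0, 7) = -21
The minimum is at p = 1, q = 6.

(1, 6)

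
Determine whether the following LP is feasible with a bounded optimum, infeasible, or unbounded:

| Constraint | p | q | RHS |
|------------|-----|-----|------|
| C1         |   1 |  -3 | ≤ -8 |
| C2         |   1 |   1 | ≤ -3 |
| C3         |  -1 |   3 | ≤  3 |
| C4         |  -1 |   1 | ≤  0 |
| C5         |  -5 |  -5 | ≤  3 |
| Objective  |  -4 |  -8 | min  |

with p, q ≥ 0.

Infeasible (no feasible solution exists)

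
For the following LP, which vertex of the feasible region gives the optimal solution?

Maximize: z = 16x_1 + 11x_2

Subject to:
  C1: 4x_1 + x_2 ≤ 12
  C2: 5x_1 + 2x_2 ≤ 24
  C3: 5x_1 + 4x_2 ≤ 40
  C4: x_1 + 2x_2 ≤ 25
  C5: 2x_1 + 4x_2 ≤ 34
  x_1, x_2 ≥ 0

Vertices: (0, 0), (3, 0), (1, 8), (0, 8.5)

Evaluate the objective at each vertex of the feasible region:
  z(0, 0) = 0
  z(3, 0) = 48
  z(1, 8) = 104  ←
  z(0, 8.5) = 93.5
The maximum is at x_1 = 1, x_2 = 8.

(1, 8)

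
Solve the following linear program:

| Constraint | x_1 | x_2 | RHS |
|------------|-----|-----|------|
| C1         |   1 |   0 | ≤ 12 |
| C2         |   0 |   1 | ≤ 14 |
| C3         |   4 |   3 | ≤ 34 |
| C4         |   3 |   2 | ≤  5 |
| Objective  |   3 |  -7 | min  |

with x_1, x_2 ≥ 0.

Evaluate the objective at each vertex of the feasible region:
  z(0, 0) = 0
  z(1.667, 0) = 5
  z(0, 2.5) = -17.5  ←
The minimum is at x_1 = 0, x_2 = 2.5.

x_1 = 0, x_2 = 2.5, z = -17.5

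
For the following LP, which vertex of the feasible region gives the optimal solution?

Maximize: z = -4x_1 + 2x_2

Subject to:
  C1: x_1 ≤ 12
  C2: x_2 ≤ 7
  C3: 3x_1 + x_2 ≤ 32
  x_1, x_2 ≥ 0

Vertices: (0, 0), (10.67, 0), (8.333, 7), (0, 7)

Evaluate the objective at each vertex of the feasible region:
  z(0, 0) = 0
  z(10.67, 0) = -42.67
  z(8.333, 7) = -19.33
  z(0, 7) = 14  ←
The maximum is at x_1 = 0, x_2 = 7.

(0, 7)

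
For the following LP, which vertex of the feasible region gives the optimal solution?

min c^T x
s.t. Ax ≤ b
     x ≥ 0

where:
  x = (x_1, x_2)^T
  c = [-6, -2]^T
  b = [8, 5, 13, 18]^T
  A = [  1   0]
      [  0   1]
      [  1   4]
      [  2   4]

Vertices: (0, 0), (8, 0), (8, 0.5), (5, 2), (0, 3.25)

Evaluate the objective at each vertex of the feasible region:
  z(0, 0) = 0
  z(8, 0) = -48
  z(8, 0.5) = -49  ←
  z(5, 2) = -34
  z(0, 3.25) = -6.5
The minimum is at x_1 = 8, x_2 = 0.5.

(8, 0.5)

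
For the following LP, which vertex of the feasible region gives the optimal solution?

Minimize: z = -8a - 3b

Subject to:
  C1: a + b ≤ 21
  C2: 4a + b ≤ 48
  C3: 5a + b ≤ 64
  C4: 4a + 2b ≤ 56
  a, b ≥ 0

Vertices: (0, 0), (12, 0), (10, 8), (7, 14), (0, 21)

Evaluate the objective at each vertex of the feasible region:
  z(0, 0) = 0
  z(12, 0) = -96
  z(10, 8) = -104  ←
  z(7, 14) = -98
  z(0, 21) = -63
The minimum is at a = 10, b = 8.

(10, 8)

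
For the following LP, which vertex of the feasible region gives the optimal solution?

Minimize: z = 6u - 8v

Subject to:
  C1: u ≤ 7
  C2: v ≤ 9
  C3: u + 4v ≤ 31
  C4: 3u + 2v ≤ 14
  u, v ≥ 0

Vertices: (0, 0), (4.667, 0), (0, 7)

Evaluate the objective at each vertex of the feasible region:
  z(0, 0) = 0
  z(4.667, 0) = 28
  z(0, 7) = -56  ←
The minimum is at u = 0, v = 7.

(0, 7)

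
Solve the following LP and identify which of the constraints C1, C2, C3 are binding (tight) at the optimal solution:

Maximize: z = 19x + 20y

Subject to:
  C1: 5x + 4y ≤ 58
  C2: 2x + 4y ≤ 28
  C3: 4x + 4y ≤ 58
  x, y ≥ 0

At x = 10, y = 2, compute slack b - a·x for each constraint:
  C1: 58 − 58 = 0  (binding)
  C2: 28 − 28 = 0  (binding)
  C3: 58 − 48 = 10  (slack)

Optimal: x = 10, y = 2
Binding: C1, C2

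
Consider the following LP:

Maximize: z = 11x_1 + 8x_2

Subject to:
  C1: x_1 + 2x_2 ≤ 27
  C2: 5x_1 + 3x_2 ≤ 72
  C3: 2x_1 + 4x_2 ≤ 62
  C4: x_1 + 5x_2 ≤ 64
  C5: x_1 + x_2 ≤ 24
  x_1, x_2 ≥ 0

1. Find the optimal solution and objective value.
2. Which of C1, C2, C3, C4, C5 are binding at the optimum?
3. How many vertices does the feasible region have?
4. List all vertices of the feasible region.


1. x_1 = 9, x_2 = 9, z = 171
2. C1, C2
3. 5
4. (0, 0), (14.4, 0), (9, 9), (2.333, 12.33), (0, 12.8)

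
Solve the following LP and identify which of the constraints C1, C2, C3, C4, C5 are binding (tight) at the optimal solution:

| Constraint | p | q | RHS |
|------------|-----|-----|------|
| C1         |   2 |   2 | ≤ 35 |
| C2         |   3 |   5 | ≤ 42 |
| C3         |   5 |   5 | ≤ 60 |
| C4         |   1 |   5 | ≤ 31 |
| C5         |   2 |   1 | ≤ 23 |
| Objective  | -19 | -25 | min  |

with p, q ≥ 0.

At p = 9, q = 3, compute slack b - a·x for each constraint:
  C1: 35 − 24 = 11  (slack)
  C2: 42 − 42 = 0  (binding)
  C3: 60 − 60 = 0  (binding)
  C4: 31 − 24 = 7  (slack)
  C5: 23 − 21 = 2  (slack)

Optimal: p = 9, q = 3
Binding: C2, C3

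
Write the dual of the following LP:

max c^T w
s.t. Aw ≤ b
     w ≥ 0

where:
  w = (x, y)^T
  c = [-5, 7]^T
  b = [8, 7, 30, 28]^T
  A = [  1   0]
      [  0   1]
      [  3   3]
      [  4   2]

Primal max cᵀx s.t. Ax ≤ b, x ≥ 0  →  Dual min bᵀy s.t. Aᵀy ≥ c, y ≥ 0.

Minimize: z = 8y1 + 7y2 + 30y3 + 28y4

Subject to:
  y1 + 3y3 + 4y4 ≥ -5
  y2 + 3y3 + 2y4 ≥ 7
  y1, y2, y3, y4 ≥ 0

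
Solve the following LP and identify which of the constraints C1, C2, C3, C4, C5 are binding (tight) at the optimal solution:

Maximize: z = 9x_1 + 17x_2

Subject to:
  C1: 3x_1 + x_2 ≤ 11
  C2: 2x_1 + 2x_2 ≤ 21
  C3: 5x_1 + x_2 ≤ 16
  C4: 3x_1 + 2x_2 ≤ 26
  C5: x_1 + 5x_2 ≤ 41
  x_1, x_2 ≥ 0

At x_1 = 1, x_2 = 8, compute slack b - a·x for each constraint:
  C1: 11 − 11 = 0  (binding)
  C2: 21 − 18 = 3  (slack)
  C3: 16 − 13 = 3  (slack)
  C4: 26 − 19 = 7  (slack)
  C5: 41 − 41 = 0  (binding)

Optimal: x_1 = 1, x_2 = 8
Binding: C1, C5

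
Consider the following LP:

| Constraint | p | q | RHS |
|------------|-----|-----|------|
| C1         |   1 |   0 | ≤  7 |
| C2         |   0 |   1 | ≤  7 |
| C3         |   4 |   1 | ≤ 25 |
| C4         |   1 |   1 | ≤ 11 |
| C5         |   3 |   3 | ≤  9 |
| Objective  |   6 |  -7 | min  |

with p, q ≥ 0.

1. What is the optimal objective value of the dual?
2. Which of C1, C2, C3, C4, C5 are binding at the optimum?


1. -21
2. C5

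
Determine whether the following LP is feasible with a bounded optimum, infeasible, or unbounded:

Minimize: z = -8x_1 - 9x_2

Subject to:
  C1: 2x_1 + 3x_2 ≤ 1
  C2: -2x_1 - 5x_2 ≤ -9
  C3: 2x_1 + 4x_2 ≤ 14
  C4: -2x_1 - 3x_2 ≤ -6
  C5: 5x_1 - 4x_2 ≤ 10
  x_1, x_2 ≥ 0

Infeasible (no feasible solution exists)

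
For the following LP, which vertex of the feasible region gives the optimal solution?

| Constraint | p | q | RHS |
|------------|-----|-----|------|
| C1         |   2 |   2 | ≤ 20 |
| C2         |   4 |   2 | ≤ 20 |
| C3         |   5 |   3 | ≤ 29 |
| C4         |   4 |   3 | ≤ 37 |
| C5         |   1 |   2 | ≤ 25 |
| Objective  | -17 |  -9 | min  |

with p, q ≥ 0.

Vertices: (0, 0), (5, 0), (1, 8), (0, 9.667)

Evaluate the objective at each vertex of the feasible region:
  z(0, 0) = 0
  z(5, 0) = -85
  z(1, 8) = -89  ←
  z(0, 9.667) = -87
The minimum is at p = 1, q = 8.

(1, 8)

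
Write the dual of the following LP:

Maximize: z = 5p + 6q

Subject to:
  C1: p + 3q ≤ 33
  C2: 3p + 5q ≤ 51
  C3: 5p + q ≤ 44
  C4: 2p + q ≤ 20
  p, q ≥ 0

Primal max cᵀx s.t. Ax ≤ b, x ≥ 0  →  Dual min bᵀy s.t. Aᵀy ≥ c, y ≥ 0.

Minimize: z = 33y1 + 51y2 + 44y3 + 20y4

Subject to:
  y1 + 3y2 + 5y3 + 2y4 ≥ 5
  3y1 + 5y2 + y3 + y4 ≥ 6
  y1, y2, y3, y4 ≥ 0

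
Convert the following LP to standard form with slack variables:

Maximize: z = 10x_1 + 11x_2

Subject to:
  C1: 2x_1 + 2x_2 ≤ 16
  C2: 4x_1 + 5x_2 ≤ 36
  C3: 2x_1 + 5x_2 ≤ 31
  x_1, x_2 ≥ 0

max z = 10x_1 + 11x_2

s.t.
  2x_1 + 2x_2 + s1 = 16
  4x_1 + 5x_2 + s2 = 36
  2x_1 + 5x_2 + s3 = 31
  x_1, x_2, s1, s2, s3 ≥ 0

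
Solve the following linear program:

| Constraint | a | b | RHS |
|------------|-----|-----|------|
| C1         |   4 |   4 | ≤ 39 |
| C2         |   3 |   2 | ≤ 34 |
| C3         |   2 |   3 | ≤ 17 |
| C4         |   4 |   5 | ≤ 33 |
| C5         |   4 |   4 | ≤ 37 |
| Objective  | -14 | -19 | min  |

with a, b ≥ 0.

Evaluate the objective at each vertex of the feasible region:
  z(0, 0) = 0
  z(8.25, 0) = -115.5
  z(7, 1) = -117  ←
  z(0, 5.667) = -107.7
The minimum is at a = 7, b = 1.

a = 7, b = 1, z = -117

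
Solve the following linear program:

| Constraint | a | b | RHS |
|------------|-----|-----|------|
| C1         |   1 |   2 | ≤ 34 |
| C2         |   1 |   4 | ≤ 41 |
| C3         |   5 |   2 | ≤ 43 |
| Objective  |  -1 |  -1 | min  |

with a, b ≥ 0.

Evaluate the objective at each vertex of the feasible region:
  z(0, 0) = 0
  z(8.6, 0) = -8.6
  z(5, 9) = -14  ←
  z(0, 10.25) = -10.25
The minimum is at a = 5, b = 9.

a = 5, b = 9, z = -14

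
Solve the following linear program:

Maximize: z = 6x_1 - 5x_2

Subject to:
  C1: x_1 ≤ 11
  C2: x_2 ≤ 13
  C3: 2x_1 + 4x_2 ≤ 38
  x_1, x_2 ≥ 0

Evaluate the objective at each vertex of the feasible region:
  z(0, 0) = 0
  z(11, 0) = 66  ←
  z(11, 4) = 46
  z(0, 9.5) = -47.5
The maximum is at x_1 = 11, x_2 = 0.

x_1 = 11, x_2 = 0, z = 66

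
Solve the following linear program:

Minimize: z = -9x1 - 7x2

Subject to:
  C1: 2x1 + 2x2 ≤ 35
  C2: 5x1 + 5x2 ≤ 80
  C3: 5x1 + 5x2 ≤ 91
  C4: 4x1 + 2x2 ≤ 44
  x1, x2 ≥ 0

Evaluate the objective at each vertex of the feasible region:
  z(0, 0) = 0
  z(11, 0) = -99
  z(6, 10) = -124  ←
  z(0, 16) = -112
The minimum is at x1 = 6, x2 = 10.

x1 = 6, x2 = 10, z = -124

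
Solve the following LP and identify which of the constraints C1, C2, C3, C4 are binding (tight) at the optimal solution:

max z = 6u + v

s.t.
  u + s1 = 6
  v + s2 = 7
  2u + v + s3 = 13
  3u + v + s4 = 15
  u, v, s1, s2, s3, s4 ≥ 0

At u = 5, v = 0, compute slack b - a·x for each constraint:
  C1: 6 − 5 = 1  (slack)
  C2: 7 − 0 = 7  (slack)
  C3: 13 − 10 = 3  (slack)
  C4: 15 − 15 = 0  (binding)

Optimal: u = 5, v = 0
Binding: C4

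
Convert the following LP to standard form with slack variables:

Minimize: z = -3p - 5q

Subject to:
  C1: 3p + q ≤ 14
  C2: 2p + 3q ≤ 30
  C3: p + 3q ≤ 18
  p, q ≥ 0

min z = -3p - 5q

s.t.
  3p + q + s1 = 14
  2p + 3q + s2 = 30
  p + 3q + s3 = 18
  p, q, s1, s2, s3 ≥ 0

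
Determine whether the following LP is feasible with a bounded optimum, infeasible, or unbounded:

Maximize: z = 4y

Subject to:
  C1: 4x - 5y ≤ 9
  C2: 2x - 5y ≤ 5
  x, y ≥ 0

Unbounded (objective can increase without bound)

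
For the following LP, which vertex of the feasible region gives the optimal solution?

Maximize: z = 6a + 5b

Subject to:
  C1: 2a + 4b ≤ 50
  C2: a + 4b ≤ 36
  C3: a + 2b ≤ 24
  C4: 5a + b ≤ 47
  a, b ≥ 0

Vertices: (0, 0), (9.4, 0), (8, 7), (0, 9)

Evaluate the objective at each vertex of the feasible region:
  z(0, 0) = 0
  z(9.4, 0) = 56.4
  z(8, 7) = 83  ←
  z(0, 9) = 45
The maximum is at a = 8, b = 7.

(8, 7)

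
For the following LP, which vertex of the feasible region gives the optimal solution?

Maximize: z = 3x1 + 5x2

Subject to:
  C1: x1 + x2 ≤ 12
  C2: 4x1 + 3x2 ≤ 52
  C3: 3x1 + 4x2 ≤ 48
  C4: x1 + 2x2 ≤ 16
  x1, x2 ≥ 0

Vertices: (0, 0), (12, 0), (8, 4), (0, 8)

Evaluate the objective at each vertex of the feasible region:
  z(0, 0) = 0
  z(12, 0) = 36
  z(8, 4) = 44  ←
  z(0, 8) = 40
The maximum is at x1 = 8, x2 = 4.

(8, 4)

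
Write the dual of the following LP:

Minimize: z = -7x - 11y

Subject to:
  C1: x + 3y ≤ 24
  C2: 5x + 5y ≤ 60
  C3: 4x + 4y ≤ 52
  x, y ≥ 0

Primal min cᵀx s.t. Ax ≤ b, x ≥ 0  →  Dual max −bᵀy s.t. Aᵀy ≥ −c, y ≥ 0.

Maximize: z = -24y1 - 60y2 - 52y3

Subject to:
  y1 + 5y2 + 4y3 ≥ 7
  3y1 + 5y2 + 4y3 ≥ 11
  y1, y2, y3 ≥ 0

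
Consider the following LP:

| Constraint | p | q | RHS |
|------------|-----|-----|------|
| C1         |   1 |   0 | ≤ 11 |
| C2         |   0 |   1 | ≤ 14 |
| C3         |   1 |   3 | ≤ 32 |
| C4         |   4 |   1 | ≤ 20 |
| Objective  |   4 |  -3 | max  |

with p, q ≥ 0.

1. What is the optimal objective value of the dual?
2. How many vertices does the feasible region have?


1. 20
2. 4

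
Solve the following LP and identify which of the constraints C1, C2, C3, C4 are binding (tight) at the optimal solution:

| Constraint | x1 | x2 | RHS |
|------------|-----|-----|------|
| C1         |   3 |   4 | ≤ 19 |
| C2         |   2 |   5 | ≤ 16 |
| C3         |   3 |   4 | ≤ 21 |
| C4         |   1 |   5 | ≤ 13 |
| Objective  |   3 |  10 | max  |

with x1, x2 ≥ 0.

At x1 = 3, x2 = 2, compute slack b - a·x for each constraint:
  C1: 19 − 17 = 2  (slack)
  C2: 16 − 16 = 0  (binding)
  C3: 21 − 17 = 4  (slack)
  C4: 13 − 13 = 0  (binding)

Optimal: x1 = 3, x2 = 2
Binding: C2, C4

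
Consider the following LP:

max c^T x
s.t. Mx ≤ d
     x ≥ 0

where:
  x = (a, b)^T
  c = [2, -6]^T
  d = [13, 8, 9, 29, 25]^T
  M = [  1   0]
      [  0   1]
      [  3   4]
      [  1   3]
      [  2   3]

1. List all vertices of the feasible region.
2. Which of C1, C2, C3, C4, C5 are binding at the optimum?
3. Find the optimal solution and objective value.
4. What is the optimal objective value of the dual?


1. (0, 0), (3, 0), (0, 2.25)
2. C3
3. a = 3, b = 0, z = 6
4. 6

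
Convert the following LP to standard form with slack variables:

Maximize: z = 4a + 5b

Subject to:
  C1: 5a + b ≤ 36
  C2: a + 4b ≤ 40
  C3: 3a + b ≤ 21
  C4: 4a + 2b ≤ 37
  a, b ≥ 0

max z = 4a + 5b

s.t.
  5a + b + s1 = 36
  a + 4b + s2 = 40
  3a + b + s3 = 21
  4a + 2b + s4 = 37
  a, b, s1, s2, s3, s4 ≥ 0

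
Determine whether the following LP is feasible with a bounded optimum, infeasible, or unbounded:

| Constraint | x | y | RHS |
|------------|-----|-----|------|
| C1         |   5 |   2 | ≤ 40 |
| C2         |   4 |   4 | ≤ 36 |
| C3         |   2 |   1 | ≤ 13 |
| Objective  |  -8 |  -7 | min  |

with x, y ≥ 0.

Feasible with a bounded optimal solution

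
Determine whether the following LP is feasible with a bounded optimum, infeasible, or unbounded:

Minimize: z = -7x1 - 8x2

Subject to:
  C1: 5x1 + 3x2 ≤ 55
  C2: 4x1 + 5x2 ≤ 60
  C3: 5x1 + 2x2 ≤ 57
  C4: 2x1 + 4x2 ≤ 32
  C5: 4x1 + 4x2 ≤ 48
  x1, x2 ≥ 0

Feasible with a bounded optimal solution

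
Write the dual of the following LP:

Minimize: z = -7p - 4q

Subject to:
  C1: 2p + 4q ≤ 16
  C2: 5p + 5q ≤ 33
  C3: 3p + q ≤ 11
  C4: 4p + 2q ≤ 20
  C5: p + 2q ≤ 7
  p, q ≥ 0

Primal min cᵀx s.t. Ax ≤ b, x ≥ 0  →  Dual max −bᵀy s.t. Aᵀy ≥ −c, y ≥ 0.

Maximize: z = -16y1 - 33y2 - 11y3 - 20y4 - 7y5

Subject to:
  2y1 + 5y2 + 3y3 + 4y4 + y5 ≥ 7
  4y1 + 5y2 + y3 + 2y4 + 2y5 ≥ 4
  y1, y2, y3, y4, y5 ≥ 0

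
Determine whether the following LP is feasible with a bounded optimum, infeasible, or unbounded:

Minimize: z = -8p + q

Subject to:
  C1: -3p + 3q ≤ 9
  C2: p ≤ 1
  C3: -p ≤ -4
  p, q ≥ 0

Infeasible (no feasible solution exists)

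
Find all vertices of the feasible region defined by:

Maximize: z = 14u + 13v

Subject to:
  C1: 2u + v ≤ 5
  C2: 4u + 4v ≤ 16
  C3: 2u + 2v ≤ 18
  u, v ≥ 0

(0, 0), (2.5, 0), (1, 3), (0, 4)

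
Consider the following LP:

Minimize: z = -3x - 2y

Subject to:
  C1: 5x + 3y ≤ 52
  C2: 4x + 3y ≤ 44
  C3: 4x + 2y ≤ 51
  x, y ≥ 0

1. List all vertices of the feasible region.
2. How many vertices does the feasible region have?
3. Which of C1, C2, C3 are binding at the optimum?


1. (0, 0), (10.4, 0), (8, 4), (0, 14.67)
2. 4
3. C1, C2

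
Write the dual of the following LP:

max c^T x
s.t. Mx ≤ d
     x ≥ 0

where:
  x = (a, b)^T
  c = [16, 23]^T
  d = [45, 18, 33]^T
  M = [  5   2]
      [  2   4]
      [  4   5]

Primal max cᵀx s.t. Ax ≤ b, x ≥ 0  →  Dual min bᵀy s.t. Aᵀy ≥ c, y ≥ 0.

Minimize: z = 45y1 + 18y2 + 33y3

Subject to:
  5y1 + 2y2 + 4y3 ≥ 16
  2y1 + 4y2 + 5y3 ≥ 23
  y1, y2, y3 ≥ 0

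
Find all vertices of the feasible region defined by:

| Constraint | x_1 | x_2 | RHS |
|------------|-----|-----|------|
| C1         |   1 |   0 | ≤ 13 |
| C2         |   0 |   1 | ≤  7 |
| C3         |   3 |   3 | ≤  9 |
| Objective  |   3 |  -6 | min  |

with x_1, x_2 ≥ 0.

(0, 0), (3, 0), (0, 3)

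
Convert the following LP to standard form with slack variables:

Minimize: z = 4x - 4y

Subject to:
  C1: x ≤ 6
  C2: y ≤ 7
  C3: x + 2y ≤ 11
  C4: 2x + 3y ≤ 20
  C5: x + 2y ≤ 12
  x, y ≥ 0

min z = 4x - 4y

s.t.
  x + s1 = 6
  y + s2 = 7
  x + 2y + s3 = 11
  2x + 3y + s4 = 20
  x + 2y + s5 = 12
  x, y, s1, s2, s3, s4, s5 ≥ 0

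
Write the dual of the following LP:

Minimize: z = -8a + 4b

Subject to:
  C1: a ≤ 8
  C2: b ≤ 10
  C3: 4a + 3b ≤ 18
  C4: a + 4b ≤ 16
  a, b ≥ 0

Primal min cᵀx s.t. Ax ≤ b, x ≥ 0  →  Dual max −bᵀy s.t. Aᵀy ≥ −c, y ≥ 0.

Maximize: z = -8y1 - 10y2 - 18y3 - 16y4

Subject to:
  y1 + 4y3 + y4 ≥ 8
  y2 + 3y3 + 4y4 ≥ -4
  y1, y2, y3, y4 ≥ 0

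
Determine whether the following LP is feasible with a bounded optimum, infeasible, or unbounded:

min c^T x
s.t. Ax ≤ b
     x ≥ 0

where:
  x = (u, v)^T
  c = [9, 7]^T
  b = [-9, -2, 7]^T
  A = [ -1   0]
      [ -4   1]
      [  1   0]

Infeasible (no feasible solution exists)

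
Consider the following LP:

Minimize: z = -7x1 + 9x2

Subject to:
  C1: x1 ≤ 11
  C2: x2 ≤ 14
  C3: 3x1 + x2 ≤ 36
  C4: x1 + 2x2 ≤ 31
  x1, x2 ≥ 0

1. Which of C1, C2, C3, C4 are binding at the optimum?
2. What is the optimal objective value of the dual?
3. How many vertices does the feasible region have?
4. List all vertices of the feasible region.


1. C1
2. -77
3. 6
4. (0, 0), (11, 0), (11, 3), (8.2, 11.4), (3, 14), (0, 14)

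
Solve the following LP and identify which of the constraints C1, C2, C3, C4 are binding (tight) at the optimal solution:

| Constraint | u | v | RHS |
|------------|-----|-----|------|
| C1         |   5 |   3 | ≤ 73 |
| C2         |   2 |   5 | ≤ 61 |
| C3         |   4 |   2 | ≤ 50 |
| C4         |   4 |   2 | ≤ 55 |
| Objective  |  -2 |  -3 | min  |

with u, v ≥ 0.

At u = 8, v = 9, compute slack b - a·x for each constraint:
  C1: 73 − 67 = 6  (slack)
  C2: 61 − 61 = 0  (binding)
  C3: 50 − 50 = 0  (binding)
  C4: 55 − 50 = 5  (slack)

Optimal: u = 8, v = 9
Binding: C2, C3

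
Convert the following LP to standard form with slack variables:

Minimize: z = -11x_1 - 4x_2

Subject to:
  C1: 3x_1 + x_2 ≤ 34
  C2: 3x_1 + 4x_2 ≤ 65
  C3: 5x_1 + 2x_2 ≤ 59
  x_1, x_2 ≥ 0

min z = -11x_1 - 4x_2

s.t.
  3x_1 + x_2 + s1 = 34
  3x_1 + 4x_2 + s2 = 65
  5x_1 + 2x_2 + s3 = 59
  x_1, x_2, s1, s2, s3 ≥ 0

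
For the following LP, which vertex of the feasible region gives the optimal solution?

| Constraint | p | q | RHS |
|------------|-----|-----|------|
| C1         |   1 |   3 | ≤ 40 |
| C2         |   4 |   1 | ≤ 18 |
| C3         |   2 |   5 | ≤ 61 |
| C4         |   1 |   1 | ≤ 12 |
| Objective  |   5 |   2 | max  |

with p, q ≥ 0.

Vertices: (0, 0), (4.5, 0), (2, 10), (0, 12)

Evaluate the objective at each vertex of the feasible region:
  z(0, 0) = 0
  z(4.5, 0) = 22.5
  z(2, 10) = 30  ←
  z(0, 12) = 24
The maximum is at p = 2, q = 10.

(2, 10)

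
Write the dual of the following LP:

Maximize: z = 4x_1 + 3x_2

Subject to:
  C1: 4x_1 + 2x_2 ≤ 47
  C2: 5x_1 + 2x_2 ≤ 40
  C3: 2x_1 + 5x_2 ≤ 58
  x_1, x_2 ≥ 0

Primal max cᵀx s.t. Ax ≤ b, x ≥ 0  →  Dual min bᵀy s.t. Aᵀy ≥ c, y ≥ 0.

Minimize: z = 47y1 + 40y2 + 58y3

Subject to:
  4y1 + 5y2 + 2y3 ≥ 4
  2y1 + 2y2 + 5y3 ≥ 3
  y1, y2, y3 ≥ 0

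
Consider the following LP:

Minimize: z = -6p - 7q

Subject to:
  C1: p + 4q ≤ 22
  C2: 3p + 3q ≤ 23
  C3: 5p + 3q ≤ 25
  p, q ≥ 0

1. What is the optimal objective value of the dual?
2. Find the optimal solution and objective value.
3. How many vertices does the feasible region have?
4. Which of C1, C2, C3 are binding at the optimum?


1. -47
2. p = 2, q = 5, z = -47
3. 4
4. C1, C3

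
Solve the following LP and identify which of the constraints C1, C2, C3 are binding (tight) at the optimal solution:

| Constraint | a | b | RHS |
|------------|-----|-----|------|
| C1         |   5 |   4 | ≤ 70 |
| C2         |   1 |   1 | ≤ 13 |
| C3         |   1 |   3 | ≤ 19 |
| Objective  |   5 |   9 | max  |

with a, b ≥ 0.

At a = 10, b = 3, compute slack b - a·x for each constraint:
  C1: 70 − 62 = 8  (slack)
  C2: 13 − 13 = 0  (binding)
  C3: 19 − 19 = 0  (binding)

Optimal: a = 10, b = 3
Binding: C2, C3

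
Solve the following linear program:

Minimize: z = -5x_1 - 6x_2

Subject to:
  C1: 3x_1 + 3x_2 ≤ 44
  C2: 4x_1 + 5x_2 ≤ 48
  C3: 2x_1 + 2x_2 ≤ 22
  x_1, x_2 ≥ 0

Evaluate the objective at each vertex of the feasible region:
  z(0, 0) = 0
  z(11, 0) = -55
  z(7, 4) = -59  ←
  z(0, 9.6) = -57.6
The minimum is at x_1 = 7, x_2 = 4.

x_1 = 7, x_2 = 4, z = -59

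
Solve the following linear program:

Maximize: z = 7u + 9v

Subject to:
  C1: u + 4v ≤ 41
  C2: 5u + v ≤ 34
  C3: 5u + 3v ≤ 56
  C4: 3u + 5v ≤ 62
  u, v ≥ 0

Evaluate the objective at each vertex of the feasible region:
  z(0, 0) = 0
  z(6.8, 0) = 47.6
  z(5, 9) = 116  ←
  z(0, 10.25) = 92.25
The maximum is at u = 5, v = 9.

u = 5, v = 9, z = 116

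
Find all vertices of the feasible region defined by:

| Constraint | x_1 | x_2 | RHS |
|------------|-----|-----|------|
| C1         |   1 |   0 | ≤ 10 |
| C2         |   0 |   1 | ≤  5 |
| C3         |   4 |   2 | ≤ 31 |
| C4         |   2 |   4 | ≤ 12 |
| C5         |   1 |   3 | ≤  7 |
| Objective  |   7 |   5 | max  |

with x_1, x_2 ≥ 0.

(0, 0), (6, 0), (4, 1), (0, 2.333)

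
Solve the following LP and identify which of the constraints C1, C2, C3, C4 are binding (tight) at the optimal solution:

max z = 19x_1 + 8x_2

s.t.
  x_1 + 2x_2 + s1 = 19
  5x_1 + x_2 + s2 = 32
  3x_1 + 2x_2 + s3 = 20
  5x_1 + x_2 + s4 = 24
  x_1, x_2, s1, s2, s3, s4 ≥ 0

At x_1 = 4, x_2 = 4, compute slack b - a·x for each constraint:
  C1: 19 − 12 = 7  (slack)
  C2: 32 − 24 = 8  (slack)
  C3: 20 − 20 = 0  (binding)
  C4: 24 − 24 = 0  (binding)

Optimal: x_1 = 4, x_2 = 4
Binding: C3, C4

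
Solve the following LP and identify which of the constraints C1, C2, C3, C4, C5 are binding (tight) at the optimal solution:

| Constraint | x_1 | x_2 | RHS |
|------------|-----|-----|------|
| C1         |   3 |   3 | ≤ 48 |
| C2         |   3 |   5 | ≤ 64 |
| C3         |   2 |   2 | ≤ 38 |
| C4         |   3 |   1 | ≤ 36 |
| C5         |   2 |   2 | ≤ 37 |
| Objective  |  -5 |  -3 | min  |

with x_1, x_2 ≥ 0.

At x_1 = 10, x_2 = 6, compute slack b - a·x for each constraint:
  C1: 48 − 48 = 0  (binding)
  C2: 64 − 60 = 4  (slack)
  C3: 38 − 32 = 6  (slack)
  C4: 36 − 36 = 0  (binding)
  C5: 37 − 32 = 5  (slack)

Optimal: x_1 = 10, x_2 = 6
Binding: C1, C4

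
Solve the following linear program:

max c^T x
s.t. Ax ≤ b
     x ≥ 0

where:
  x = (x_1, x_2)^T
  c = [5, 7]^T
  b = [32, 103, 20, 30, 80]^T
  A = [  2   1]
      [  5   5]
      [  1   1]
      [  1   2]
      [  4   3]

Evaluate the objective at each vertex of the feasible region:
  z(0, 0) = 0
  z(16, 0) = 80
  z(12, 8) = 116
  z(10, 10) = 120  ←
  z(0, 15) = 105
The maximum is at x_1 = 10, x_2 = 10.

x_1 = 10, x_2 = 10, z = 120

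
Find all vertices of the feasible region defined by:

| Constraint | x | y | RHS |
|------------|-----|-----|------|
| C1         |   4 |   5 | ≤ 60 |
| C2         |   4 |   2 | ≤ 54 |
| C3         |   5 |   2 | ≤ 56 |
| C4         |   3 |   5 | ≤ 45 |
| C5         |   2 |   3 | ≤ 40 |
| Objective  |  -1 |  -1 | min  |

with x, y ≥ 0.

(0, 0), (11.2, 0), (10, 3), (0, 9)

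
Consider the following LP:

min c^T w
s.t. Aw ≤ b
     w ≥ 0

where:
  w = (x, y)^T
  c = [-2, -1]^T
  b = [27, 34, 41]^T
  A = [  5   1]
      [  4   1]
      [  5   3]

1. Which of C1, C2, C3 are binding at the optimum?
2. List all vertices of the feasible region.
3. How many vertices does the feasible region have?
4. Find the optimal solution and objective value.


1. C1, C3
2. (0, 0), (5.4, 0), (4, 7), (0, 13.67)
3. 4
4. x = 4, y = 7, z = -15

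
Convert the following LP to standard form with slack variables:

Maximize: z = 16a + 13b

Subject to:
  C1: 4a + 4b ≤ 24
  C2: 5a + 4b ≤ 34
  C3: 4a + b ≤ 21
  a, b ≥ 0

max z = 16a + 13b

s.t.
  4a + 4b + s1 = 24
  5a + 4b + s2 = 34
  4a + b + s3 = 21
  a, b, s1, s2, s3 ≥ 0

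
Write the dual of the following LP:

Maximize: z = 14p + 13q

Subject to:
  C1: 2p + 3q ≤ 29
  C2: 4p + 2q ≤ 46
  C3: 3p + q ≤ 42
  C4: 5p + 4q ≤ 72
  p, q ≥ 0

Primal max cᵀx s.t. Ax ≤ b, x ≥ 0  →  Dual min bᵀy s.t. Aᵀy ≥ c, y ≥ 0.

Minimize: z = 29y1 + 46y2 + 42y3 + 72y4

Subject to:
  2y1 + 4y2 + 3y3 + 5y4 ≥ 14
  3y1 + 2y2 + y3 + 4y4 ≥ 13
  y1, y2, y3, y4 ≥ 0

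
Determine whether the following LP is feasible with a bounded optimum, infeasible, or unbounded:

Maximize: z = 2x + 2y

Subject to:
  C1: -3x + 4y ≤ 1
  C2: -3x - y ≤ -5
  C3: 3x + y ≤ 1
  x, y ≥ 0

Infeasible (no feasible solution exists)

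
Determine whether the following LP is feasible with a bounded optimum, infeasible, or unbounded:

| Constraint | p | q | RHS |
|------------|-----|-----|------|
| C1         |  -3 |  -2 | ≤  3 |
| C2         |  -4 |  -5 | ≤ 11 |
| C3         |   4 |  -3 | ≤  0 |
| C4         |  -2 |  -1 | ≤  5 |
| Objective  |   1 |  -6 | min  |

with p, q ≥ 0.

Unbounded (objective can decrease without bound)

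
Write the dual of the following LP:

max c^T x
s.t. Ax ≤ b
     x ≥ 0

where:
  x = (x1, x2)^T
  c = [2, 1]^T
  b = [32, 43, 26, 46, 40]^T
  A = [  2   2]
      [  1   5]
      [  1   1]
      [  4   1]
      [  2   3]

Primal max cᵀx s.t. Ax ≤ b, x ≥ 0  →  Dual min bᵀy s.t. Aᵀy ≥ c, y ≥ 0.

Minimize: z = 32y1 + 43y2 + 26y3 + 46y4 + 40y5

Subject to:
  2y1 + y2 + y3 + 4y4 + 2y5 ≥ 2
  2y1 + 5y2 + y3 + y4 + 3y5 ≥ 1
  y1, y2, y3, y4, y5 ≥ 0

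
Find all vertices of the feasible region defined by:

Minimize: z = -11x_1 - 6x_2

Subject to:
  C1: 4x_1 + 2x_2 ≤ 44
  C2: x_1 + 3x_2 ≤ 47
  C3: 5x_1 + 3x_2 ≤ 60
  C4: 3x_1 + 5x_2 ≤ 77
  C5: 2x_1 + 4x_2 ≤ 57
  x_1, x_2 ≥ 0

(0, 0), (11, 0), (6, 10), (4.929, 11.79), (0, 14.25)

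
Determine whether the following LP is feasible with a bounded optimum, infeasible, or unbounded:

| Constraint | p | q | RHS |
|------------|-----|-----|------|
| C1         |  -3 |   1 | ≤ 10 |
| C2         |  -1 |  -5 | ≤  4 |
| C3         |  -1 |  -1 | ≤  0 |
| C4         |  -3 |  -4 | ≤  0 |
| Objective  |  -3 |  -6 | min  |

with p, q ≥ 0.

Unbounded (objective can decrease without bound)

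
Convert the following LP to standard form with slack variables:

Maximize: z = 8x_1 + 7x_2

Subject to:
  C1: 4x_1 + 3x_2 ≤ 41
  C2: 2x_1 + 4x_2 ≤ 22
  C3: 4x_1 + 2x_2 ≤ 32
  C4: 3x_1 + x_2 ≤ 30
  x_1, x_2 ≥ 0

max z = 8x_1 + 7x_2

s.t.
  4x_1 + 3x_2 + s1 = 41
  2x_1 + 4x_2 + s2 = 22
  4x_1 + 2x_2 + s3 = 32
  3x_1 + x_2 + s4 = 30
  x_1, x_2, s1, s2, s3, s4 ≥ 0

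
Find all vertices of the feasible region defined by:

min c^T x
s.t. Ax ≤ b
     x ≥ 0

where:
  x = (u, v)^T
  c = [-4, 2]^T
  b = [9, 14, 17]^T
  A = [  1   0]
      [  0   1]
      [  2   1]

(0, 0), (8.5, 0), (1.5, 14), (0, 14)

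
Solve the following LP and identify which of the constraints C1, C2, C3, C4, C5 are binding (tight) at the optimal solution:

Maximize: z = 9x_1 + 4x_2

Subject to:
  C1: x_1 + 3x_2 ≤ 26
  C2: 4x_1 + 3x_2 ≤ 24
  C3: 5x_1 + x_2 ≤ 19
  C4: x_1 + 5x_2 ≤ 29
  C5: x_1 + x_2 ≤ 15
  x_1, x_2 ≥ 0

At x_1 = 3, x_2 = 4, compute slack b - a·x for each constraint:
  C1: 26 − 15 = 11  (slack)
  C2: 24 − 24 = 0  (binding)
  C3: 19 − 19 = 0  (binding)
  C4: 29 − 23 = 6  (slack)
  C5: 15 − 7 = 8  (slack)

Optimal: x_1 = 3, x_2 = 4
Binding: C2, C3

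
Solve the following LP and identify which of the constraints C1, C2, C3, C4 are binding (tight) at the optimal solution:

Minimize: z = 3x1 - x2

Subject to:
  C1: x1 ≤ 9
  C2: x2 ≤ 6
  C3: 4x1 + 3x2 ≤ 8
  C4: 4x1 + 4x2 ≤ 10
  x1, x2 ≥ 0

At x1 = 0, x2 = 2.5, compute slack b - a·x for each constraint:
  C1: 9 − 0 = 9  (slack)
  C2: 6 − 2.5 = 3.5  (slack)
  C3: 8 − 7.5 = 0.5  (slack)
  C4: 10 − 10 = 0  (binding)

Optimal: x1 = 0, x2 = 2.5
Binding: C4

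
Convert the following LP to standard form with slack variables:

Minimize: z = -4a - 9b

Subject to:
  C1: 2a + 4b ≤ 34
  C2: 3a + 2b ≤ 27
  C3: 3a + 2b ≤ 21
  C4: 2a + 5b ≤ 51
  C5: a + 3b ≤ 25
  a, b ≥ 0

min z = -4a - 9b

s.t.
  2a + 4b + s1 = 34
  3a + 2b + s2 = 27
  3a + 2b + s3 = 21
  2a + 5b + s4 = 51
  a + 3b + s5 = 25
  a, b, s1, s2, s3, s4, s5 ≥ 0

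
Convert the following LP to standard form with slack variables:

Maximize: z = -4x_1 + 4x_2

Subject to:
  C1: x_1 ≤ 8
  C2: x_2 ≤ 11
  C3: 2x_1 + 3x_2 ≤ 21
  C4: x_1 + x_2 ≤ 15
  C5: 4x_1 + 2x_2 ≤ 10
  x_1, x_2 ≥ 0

max z = -4x_1 + 4x_2

s.t.
  x_1 + s1 = 8
  x_2 + s2 = 11
  2x_1 + 3x_2 + s3 = 21
  x_1 + x_2 + s4 = 15
  4x_1 + 2x_2 + s5 = 10
  x_1, x_2, s1, s2, s3, s4, s5 ≥ 0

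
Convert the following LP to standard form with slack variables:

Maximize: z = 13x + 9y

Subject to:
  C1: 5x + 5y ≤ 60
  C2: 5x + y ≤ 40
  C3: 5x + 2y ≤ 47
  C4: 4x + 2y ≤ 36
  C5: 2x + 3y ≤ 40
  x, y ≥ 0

max z = 13x + 9y

s.t.
  5x + 5y + s1 = 60
  5x + y + s2 = 40
  5x + 2y + s3 = 47
  4x + 2y + s4 = 36
  2x + 3y + s5 = 40
  x, y, s1, s2, s3, s4, s5 ≥ 0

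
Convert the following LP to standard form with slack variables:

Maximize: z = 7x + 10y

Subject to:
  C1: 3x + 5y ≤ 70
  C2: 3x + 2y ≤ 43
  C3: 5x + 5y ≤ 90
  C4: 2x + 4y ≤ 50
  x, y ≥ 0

max z = 7x + 10y

s.t.
  3x + 5y + s1 = 70
  3x + 2y + s2 = 43
  5x + 5y + s3 = 90
  2x + 4y + s4 = 50
  x, y, s1, s2, s3, s4 ≥ 0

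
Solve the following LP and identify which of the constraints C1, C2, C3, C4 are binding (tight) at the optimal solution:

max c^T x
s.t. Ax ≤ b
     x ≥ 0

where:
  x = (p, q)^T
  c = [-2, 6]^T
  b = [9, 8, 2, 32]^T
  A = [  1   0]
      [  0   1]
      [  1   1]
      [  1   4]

At p = 0, q = 2, compute slack b - a·x for each constraint:
  C1: 9 − 0 = 9  (slack)
  C2: 8 − 2 = 6  (slack)
  C3: 2 − 2 = 0  (binding)
  C4: 32 − 8 = 24  (slack)

Optimal: p = 0, q = 2
Binding: C3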